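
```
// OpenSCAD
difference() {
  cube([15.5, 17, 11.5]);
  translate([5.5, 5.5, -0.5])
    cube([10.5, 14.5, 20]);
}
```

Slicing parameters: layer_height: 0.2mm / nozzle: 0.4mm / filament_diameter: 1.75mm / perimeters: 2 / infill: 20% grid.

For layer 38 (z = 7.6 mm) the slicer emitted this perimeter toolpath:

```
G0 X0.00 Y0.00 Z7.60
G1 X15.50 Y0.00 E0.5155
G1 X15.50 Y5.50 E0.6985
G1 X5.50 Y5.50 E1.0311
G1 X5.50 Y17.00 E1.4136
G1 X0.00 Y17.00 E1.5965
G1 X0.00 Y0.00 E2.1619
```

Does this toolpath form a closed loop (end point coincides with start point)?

Start point (G0): (0.00, 0.00). End point (last G1): the path returns to the start — closed.

yes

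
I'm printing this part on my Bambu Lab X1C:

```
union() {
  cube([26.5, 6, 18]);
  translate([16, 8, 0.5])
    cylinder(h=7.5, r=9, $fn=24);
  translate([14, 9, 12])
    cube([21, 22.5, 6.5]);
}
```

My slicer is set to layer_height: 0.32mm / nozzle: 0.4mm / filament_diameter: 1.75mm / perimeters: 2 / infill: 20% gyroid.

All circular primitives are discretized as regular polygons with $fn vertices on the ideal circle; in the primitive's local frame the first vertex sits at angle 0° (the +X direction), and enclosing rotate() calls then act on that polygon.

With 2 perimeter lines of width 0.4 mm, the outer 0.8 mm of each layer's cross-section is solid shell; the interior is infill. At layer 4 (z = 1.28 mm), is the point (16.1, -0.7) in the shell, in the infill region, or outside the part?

shell

At z = 1.28 mm: the cube is present — its section is the full 26.5×6 rectangle; the cylinder at (16, 8): section is a regular 24-gon, circumradius r=9; the cube at (14, 9) does not reach this height (z outside [12, 18.5]); Combining (union): the regions partially overlap (shared area 85.21 mm²), so overlapping operands fuse into one piece — 1 connected region. Overall, the cross-section is a single solid region. The nearest boundary edge runs (18.33, -0.69)→(16.00, -1.00); distance from the point to it = 0.28 mm. The point is inside the cross-section, 0.28 mm from the nearest boundary — within the 0.8 mm shell band (2 × 0.4).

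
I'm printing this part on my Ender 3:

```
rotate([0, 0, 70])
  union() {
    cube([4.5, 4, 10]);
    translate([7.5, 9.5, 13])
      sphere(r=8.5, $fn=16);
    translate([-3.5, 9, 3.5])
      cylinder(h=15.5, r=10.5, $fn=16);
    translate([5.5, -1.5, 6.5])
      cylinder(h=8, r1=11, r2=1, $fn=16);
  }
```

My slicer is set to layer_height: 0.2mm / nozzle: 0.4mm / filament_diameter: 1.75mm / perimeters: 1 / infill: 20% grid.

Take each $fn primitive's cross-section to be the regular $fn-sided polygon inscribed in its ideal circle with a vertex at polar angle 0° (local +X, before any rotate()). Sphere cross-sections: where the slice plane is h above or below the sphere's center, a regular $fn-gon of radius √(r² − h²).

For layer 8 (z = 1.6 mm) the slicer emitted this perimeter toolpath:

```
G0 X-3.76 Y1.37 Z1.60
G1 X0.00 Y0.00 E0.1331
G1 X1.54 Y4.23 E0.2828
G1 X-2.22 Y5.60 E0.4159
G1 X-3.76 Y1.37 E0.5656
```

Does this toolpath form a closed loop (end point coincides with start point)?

yes

Start point (G0): (-3.76, 1.37). End point (last G1): the path returns to the start — closed.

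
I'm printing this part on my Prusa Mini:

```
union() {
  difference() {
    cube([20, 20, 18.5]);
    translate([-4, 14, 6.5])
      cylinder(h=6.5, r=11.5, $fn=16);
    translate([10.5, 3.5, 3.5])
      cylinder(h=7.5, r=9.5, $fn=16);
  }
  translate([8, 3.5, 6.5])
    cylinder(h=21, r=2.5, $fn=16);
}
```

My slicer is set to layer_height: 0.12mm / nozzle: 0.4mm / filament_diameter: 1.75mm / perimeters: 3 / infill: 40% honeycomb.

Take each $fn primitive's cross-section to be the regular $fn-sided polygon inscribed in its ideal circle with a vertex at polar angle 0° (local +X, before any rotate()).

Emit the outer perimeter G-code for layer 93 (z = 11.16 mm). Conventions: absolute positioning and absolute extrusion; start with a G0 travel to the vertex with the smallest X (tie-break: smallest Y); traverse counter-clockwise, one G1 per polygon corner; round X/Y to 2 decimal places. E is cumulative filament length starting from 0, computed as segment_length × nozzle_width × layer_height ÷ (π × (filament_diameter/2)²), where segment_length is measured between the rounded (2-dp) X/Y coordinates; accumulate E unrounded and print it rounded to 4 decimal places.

At z = 11.16 mm: the cube (footprint 20×20) is included at this height; the cylinder at (-4, 14): section is a regular 16-gon, circumradius r=11.5; the cylinder at (10.5, 3.5) is not intersected at this z (z outside [3.5, 11]); Subtracting the remaining from the first: starting from the 20×20 cube, the r=11.5 cylinder at (-4, 14) partially overlaps it — only the 97.63 mm² overlap (of its 404.88 mm²) is removed, clipping the outline — 1 connected region; the r=2.5 cylinder at (8, 3.5) contributes a regular 16-gon of circumradius 2.5; Merging all regions: the r=2.5 cylinder at (8, 3.5) lies entirely inside the result so far, so the union is just the result so far — 1 connected region. The outline is a single polygon with 10 vertices. Extrusion per mm of travel: 0.4 × 0.12 / (π × 0.875²) = 0.019956. Accumulating E over each segment gives final E = 1.5568.

G0 X0.00 Y0.00 Z11.16
G1 X20.00 Y0.00 E0.3991
G1 X20.00 Y20.00 E0.7982
G1 X5.56 Y20.00 E1.0864
G1 X6.62 Y18.40 E1.1247
G1 X7.50 Y14.00 E1.2143
G1 X6.62 Y9.60 E1.3038
G1 X4.13 Y5.87 E1.3933
G1 X0.40 Y3.38 E1.4828
G1 X0.00 Y3.30 E1.4909
G1 X0.00 Y0.00 E1.5568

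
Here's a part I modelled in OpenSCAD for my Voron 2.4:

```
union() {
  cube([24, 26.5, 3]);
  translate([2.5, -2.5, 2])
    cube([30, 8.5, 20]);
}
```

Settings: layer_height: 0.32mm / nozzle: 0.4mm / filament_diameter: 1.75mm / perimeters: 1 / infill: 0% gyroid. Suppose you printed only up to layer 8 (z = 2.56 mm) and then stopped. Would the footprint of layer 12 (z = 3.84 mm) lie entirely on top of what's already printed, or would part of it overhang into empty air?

entirely on top

Compare the two slices. At z = 2.56: the cube (footprint 24×26.5) is included at this height (area 636.00 mm²); the cube at (2.5, -2.5) is present — its section is the full 30×8.5 rectangle (area 255.00 mm²); Merging all regions: the regions partially overlap — summed areas 891.00 mm² minus the doubly-counted overlap 129.00 mm² gives 762.00 mm² — area = 762.00 mm². At z = 3.84: the cube does not reach this height (z outside [0, 3]); the cube at (2.5, -2.5) is present — its section is the full 30×8.5 rectangle (area 255.00 mm²); Combining (union): only the 30×8.5 cube at (2.5, -2.5) is present, so the union is just that shape — area = 255.00 mm². Checking containment: the cross-section at z = 3.84 is a subset of the cross-section at z = 2.56.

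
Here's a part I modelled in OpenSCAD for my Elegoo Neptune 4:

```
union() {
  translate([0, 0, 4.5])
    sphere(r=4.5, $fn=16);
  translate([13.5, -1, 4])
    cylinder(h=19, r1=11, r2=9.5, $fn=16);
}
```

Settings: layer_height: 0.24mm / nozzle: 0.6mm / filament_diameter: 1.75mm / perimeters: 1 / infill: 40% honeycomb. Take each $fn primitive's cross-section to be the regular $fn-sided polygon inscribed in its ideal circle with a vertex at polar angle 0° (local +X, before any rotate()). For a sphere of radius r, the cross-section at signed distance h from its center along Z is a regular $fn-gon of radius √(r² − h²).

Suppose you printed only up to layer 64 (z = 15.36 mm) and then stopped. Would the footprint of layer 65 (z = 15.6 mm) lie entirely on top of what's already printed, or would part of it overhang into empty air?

entirely on top

Compare the two slices. At z = 15.36: the sphere is not intersected at this z (|z−center|=10.860 > r=4.5); the cone at (13.5, -1) (r1=11→r2=9.5) has section circumradius 10.103 here — a regular 16-gon (area = (16/2)·10.103²·sin(360°/16) = 312.50 mm²); Combining (union): only the cone at (13.5, -1) is present, so the union is just that shape — area = 312.50 mm². At z = 15.6: the sphere is not intersected at this z (|z−center|=11.100 > r=4.5); the cone at (13.5, -1) contributes a regular 16-gon of circumradius 10.084 (interpolated between r1=11 and r2=9.5 at t=0.611) (area = (16/2)·10.084²·sin(360°/16) = 311.32 mm²); Merging all regions: only the cone at (13.5, -1) is present, so the union is just that shape — area = 311.32 mm². Checking containment: the cross-section at z = 15.6 is a subset of the cross-section at z = 15.36.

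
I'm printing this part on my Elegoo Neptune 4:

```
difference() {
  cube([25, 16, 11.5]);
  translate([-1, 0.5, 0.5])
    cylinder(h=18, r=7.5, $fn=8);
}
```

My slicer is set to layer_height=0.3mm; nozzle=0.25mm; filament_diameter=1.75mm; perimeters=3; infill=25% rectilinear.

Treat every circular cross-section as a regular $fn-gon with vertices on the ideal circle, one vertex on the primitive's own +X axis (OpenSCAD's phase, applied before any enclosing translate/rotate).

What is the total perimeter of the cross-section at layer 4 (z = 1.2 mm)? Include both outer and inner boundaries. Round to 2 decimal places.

79.06 mm

At z = 1.2 mm: the cube is present — its section is the full 25×16 rectangle (perimeter 82.00 mm); the cylinder at (-1, 0.5): section is a regular 8-gon, circumradius r=7.5 (perimeter = 2·8·7.500·sin(180°/8) = 45.92 mm); Subtracting the remaining from the first: starting from the 25×16 cube, the r=7.5 cylinder at (-1, 0.5) partially overlaps it — only the 35.68 mm² overlap (of its 159.10 mm²) is removed, clipping the outline — boundary = 79.06 mm. Overall, the cross-section is a single solid region. Total boundary length (outer) = 79.06 mm.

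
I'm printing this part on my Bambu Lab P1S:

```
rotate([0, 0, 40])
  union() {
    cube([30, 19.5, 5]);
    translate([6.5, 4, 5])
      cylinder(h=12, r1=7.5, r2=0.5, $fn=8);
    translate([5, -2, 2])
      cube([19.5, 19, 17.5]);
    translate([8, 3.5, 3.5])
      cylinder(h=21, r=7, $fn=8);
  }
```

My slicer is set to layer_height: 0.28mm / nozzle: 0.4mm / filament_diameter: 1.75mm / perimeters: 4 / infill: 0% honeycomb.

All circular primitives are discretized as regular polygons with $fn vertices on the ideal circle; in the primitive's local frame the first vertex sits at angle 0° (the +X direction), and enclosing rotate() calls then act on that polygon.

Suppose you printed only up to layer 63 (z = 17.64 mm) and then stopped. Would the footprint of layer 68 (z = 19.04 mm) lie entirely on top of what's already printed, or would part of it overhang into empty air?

Compare the two slices. At z = 17.64: the cube is absent (z outside [0, 5]); the cone at (6.5, 4) is absent (z outside [5, 17]); the 19.5×19 cube at (5, -2) contributes its full rectangle (area 370.50 mm²); the cylinder at (8, 3.5): section is a regular 8-gon, circumradius r=7 (area = (8/2)·7.000²·sin(360°/8) = 138.59 mm²); Combining (union): the regions partially overlap — summed areas 509.09 mm² minus the doubly-counted overlap 102.22 mm² gives 406.88 mm² — area = 406.88 mm²; (rotated 40° about Z; rotation is an isometry so areas/perimeters/island counts are preserved). At z = 19.04: the cube does not reach this height (z outside [0, 5]); the cone at (6.5, 4) is not intersected at this z (z outside [5, 17]); the 19.5×19 cube at (5, -2) contributes its full rectangle (area 370.50 mm²); the r=7 cylinder at (8, 3.5) contributes a regular 8-gon of circumradius 7 (area = (8/2)·7.000²·sin(360°/8) = 138.59 mm²); Combining (union): the regions partially overlap — summed areas 509.09 mm² minus the doubly-counted overlap 102.22 mm² gives 406.88 mm² — area = 406.88 mm²; (rotated 40° about Z; rotation is an isometry so areas/perimeters/island counts are preserved). Checking containment: the cross-section at z = 19.04 is a subset of the cross-section at z = 17.64.

entirely on top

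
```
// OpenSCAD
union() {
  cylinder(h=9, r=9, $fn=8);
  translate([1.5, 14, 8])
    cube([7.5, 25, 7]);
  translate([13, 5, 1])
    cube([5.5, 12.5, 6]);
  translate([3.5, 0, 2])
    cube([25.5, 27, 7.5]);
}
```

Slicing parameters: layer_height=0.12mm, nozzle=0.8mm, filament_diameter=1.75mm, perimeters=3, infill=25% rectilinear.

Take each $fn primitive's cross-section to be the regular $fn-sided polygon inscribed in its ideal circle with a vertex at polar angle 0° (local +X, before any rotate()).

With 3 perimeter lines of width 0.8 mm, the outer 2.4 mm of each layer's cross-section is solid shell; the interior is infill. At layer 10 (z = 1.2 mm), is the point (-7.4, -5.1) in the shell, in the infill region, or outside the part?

outside

At z = 1.2 mm: the r=9 cylinder gives a regular 8-gon of circumradius 9 (constant along its height); the cube at (1.5, 14) does not reach this height (z outside [8, 15]); the 5.5×12.5 cube at (13, 5) contributes its full rectangle; the cube at (3.5, 0) does not reach this height (z outside [2, 9.5]); Merging all regions: the 2 present regions are separate (no shared area or edge), so areas and boundary lengths simply add and each stays a separate island — 2 connected regions. Overall, the cross-section has 2 separate islands. The nearest boundary edge runs (-6.36, -6.36)→(-9.00, 0.00); distance from the point to it = 0.47 mm. The point is not inside any of the regions above, so it lies outside the cross-section (0.47 mm from the nearest boundary).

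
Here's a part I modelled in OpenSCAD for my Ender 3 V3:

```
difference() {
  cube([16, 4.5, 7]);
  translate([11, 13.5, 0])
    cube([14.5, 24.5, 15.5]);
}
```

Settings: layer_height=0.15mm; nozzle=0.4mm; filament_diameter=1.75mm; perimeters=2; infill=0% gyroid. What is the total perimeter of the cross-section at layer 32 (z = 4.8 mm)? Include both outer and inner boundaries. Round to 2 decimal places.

41.00 mm

At z = 4.8 mm: the cube (footprint 16×4.5) is included at this height (perimeter 41.00 mm); the 14.5×24.5 cube at (11, 13.5) contributes its full rectangle (perimeter 78.00 mm); Subtracting the remaining from the first: starting from the 16×4.5 cube, the 14.5×24.5 cube at (11, 13.5) misses the remaining region (no effect) — boundary = 41.00 mm. Overall, the cross-section is a single solid region. Total boundary length (outer) = 41.00 mm.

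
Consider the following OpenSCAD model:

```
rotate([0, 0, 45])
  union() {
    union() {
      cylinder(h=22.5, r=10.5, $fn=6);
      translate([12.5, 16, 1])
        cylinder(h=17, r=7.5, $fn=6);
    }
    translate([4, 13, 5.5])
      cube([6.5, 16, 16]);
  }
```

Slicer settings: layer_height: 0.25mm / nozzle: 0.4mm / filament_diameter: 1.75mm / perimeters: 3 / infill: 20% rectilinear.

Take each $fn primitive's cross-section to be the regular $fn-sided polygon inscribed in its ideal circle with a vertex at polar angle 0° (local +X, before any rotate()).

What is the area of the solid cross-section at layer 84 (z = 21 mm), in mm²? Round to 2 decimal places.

390.44 mm²

At z = 21 mm: the cylinder: section is a regular 6-gon, circumradius r=10.5 (area = (6/2)·10.500²·sin(360°/6) = 286.44 mm²); the cylinder at (12.5, 16) is absent (z outside [1, 18]); Combining (union): only the r=10.5 cylinder is present, so the union is just that shape — area = 286.44 mm²; the cube at (4, 13) is present — its section is the full 6.5×16 rectangle (area 104.00 mm²); Merging all regions: the 2 present regions are separate (no shared area or edge), so areas and boundary lengths simply add and each stays a separate island — area = 390.44 mm²; (whole slice rotated 45° about Z — lengths, areas and connectivity unchanged). Overall, the cross-section has 2 separate islands. Net area = 390.44 mm².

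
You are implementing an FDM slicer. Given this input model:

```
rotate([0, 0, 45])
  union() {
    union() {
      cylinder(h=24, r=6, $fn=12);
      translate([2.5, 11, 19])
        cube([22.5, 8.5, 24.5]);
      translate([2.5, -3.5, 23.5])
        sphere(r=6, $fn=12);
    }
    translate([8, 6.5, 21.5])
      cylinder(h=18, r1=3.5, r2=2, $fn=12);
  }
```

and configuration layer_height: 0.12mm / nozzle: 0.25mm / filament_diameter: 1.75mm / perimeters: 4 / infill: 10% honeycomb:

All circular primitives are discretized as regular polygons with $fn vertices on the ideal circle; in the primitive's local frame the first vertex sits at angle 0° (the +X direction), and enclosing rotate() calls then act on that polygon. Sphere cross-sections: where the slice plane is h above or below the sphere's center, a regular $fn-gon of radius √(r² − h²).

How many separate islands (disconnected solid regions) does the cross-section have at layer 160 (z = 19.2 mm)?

2

At z = 19.2 mm: the r=6 cylinder gives a regular 12-gon of circumradius 6 (constant along its height); the cube at (2.5, 11) is present — its section is the full 22.5×8.5 rectangle; the sphere at (2.5, -3.5): section is a regular 12-gon, circumradius = √(r²−h²) = √(6²−4.3²) = 4.184; Taking the union: the regions partially overlap (shared area 34.81 mm²), so overlapping operands fuse into one piece — 2 connected regions; the cone at (8, 6.5) is not intersected at this z (z outside [21.5, 39.5]); Merging all regions: only the result so far is present, so the union is just that shape — 2 connected regions; (rotated 45° about Z; rotation is an isometry so areas/perimeters/island counts are preserved). Overall, the cross-section has 2 separate islands. Island count = 2.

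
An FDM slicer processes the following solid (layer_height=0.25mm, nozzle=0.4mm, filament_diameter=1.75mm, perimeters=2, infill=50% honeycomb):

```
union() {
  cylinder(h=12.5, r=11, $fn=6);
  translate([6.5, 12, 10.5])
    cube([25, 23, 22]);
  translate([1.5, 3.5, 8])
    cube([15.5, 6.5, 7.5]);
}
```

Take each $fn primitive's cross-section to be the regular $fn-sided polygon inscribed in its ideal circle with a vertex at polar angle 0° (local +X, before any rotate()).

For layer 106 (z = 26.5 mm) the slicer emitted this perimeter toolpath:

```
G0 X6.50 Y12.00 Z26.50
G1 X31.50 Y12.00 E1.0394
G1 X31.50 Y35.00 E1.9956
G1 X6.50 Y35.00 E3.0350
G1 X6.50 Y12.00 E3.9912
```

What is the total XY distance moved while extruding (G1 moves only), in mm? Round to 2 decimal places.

96.00 mm

Sum the Euclidean lengths of each G1 segment: total = 96.00 mm.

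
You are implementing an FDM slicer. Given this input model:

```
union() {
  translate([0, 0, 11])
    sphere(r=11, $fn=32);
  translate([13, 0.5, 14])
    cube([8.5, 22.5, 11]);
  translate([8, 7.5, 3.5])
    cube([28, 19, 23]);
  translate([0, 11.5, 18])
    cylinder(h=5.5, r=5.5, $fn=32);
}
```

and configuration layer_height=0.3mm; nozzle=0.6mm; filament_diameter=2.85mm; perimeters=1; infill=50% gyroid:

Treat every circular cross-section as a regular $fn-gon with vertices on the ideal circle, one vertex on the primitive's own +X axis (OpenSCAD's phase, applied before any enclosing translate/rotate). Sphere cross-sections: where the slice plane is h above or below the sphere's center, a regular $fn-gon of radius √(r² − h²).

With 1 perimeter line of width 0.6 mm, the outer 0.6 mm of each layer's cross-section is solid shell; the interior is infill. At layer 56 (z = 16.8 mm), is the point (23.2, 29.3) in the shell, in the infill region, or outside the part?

outside

At z = 16.8 mm: the r=11 sphere slices to a regular 32-gon of circumradius 9.347 (√(r²−h²) with h=5.8 from center); the 8.5×22.5 cube at (13, 0.5) contributes its full rectangle; the 28×19 cube at (8, 7.5) contributes its full rectangle; the cylinder at (0, 11.5) does not reach this height (z outside [18, 23.5]); Taking the union: the regions partially overlap (shared area 131.75 mm²), so overlapping operands fuse into one piece — 2 connected regions. Overall, the cross-section has 2 separate islands. The nearest boundary edge runs (8.00, 26.50)→(36.00, 26.50); distance from the point to it = 2.80 mm. The point is not inside any of the regions above, so it lies outside the cross-section (2.80 mm from the nearest boundary).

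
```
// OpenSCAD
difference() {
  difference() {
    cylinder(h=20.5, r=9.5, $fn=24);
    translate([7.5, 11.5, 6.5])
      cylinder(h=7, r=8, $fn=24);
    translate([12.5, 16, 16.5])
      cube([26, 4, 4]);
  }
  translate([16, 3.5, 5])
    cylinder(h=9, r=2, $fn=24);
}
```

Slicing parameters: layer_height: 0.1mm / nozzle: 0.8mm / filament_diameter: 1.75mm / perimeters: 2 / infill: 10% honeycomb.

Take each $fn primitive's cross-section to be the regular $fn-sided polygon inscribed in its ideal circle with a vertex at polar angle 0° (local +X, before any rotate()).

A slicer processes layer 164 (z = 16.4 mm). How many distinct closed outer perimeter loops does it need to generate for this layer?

At z = 16.4 mm: the r=9.5 cylinder contributes a regular 24-gon of circumradius 9.5; the cylinder at (7.5, 11.5) is not intersected at this z (z outside [6.5, 13.5]); the cube at (12.5, 16) does not reach this height (z outside [16.5, 20.5]); Taking the first minus the rest: none of the subtracted shapes is present at this height, so the r=9.5 cylinder is unchanged — 1 connected region; the cylinder at (16, 3.5) is not intersected at this z (z outside [5, 14]); After the difference (first − rest): none of the subtracted shapes is present at this height, so the result so far is unchanged — 1 connected region. The result has 1 disconnected region.

1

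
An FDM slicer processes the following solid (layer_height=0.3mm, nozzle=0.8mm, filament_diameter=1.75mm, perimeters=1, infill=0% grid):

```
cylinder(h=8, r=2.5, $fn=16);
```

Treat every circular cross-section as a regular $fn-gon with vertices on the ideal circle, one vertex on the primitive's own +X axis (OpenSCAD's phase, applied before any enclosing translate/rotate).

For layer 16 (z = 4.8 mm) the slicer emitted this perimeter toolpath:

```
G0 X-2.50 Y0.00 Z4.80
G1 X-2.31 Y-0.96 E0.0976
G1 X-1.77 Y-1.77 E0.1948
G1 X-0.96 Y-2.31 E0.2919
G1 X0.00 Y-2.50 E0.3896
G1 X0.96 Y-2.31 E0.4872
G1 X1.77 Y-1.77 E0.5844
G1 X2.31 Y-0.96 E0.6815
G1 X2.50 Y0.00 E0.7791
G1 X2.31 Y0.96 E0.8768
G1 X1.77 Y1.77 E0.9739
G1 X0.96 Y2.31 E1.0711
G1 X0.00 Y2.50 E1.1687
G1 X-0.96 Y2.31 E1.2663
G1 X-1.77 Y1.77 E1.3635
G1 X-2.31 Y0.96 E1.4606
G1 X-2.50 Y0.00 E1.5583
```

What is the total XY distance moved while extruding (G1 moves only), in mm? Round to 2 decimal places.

Sum the Euclidean lengths of each G1 segment: total = 15.62 mm.

15.62 mm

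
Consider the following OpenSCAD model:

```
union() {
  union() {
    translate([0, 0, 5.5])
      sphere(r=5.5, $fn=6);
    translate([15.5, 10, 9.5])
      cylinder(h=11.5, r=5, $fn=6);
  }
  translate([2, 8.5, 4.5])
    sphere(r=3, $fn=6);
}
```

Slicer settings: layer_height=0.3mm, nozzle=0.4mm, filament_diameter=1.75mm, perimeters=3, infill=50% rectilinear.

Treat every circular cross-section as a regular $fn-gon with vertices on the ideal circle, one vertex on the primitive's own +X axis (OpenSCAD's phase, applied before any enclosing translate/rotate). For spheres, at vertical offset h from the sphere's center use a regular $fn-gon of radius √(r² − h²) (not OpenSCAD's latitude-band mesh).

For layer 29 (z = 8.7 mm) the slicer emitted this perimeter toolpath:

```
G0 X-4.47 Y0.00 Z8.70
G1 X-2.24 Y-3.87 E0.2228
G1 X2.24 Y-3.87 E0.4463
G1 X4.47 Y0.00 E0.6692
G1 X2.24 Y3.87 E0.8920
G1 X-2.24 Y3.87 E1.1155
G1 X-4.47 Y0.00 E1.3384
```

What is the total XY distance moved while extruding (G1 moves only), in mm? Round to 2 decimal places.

26.83 mm

Sum the Euclidean lengths of each G1 segment: total = 26.83 mm.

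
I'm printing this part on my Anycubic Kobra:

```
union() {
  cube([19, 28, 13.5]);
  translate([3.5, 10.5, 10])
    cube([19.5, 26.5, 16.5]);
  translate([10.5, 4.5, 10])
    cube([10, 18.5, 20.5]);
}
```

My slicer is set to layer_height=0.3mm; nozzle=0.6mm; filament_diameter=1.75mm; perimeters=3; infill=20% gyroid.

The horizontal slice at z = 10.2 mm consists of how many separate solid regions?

1

At z = 10.2 mm: the 19×28 cube contributes its full rectangle; the cube at (3.5, 10.5) is present — its section is the full 19.5×26.5 rectangle; the 10×18.5 cube at (10.5, 4.5) contributes its full rectangle; Combining (union): the regions partially overlap (shared area 447.25 mm²), so overlapping operands fuse into one piece — 1 connected region. The result has 1 disconnected region.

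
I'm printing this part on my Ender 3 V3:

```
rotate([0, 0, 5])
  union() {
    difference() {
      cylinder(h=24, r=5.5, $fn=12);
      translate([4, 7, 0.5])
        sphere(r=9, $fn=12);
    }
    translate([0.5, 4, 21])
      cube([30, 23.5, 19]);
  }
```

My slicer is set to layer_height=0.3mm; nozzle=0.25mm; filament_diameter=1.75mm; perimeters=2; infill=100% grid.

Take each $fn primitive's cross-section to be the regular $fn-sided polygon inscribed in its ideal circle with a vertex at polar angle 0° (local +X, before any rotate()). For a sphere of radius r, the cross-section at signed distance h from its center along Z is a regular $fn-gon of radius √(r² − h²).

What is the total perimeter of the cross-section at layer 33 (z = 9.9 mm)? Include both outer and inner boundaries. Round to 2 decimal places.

At z = 9.9 mm: the r=5.5 cylinder gives a regular 12-gon of circumradius 5.5 (constant along its height) (perimeter = 2·12·5.500·sin(180°/12) = 34.16 mm); the sphere at (4, 7) is absent (|z−center|=9.400 > r=9); Taking the first minus the rest: none of the subtracted shapes is present at this height, so the r=5.5 cylinder is unchanged — boundary = 34.16 mm; the cube at (0.5, 4) is absent (z outside [21, 40]); Merging all regions: only that combined region is present, so the union is just that shape — boundary = 34.16 mm; (whole slice rotated 5° about Z — lengths, areas and connectivity unchanged). Overall, the cross-section is a single solid region. Total boundary length (outer) = 34.16 mm.

34.16 mm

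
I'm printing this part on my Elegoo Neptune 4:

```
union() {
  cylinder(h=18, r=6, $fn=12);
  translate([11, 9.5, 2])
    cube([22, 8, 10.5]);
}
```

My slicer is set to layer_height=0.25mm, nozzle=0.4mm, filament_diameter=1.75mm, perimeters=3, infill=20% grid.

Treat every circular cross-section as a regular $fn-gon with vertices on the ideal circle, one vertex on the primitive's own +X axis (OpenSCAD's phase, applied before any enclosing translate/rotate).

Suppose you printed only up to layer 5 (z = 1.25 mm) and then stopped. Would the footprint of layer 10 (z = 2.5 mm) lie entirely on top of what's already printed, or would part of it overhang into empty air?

part overhangs

Compare the two slices. At z = 1.25: the r=6 cylinder contributes a regular 12-gon of circumradius 6 (area = (12/2)·6.000²·sin(360°/12) = 108.00 mm²); the cube at (11, 9.5) is not intersected at this z (z outside [2, 12.5]); Taking the union: only the r=6 cylinder is present, so the union is just that shape — area = 108.00 mm². At z = 2.5: the r=6 cylinder contributes a regular 12-gon of circumradius 6 (area = (12/2)·6.000²·sin(360°/12) = 108.00 mm²); the cube at (11, 9.5) (footprint 22×8) is included at this height (area 176.00 mm²); Merging all regions: the 2 present regions are separate (no shared area or edge), so areas and boundary lengths simply add and each stays a separate island — area = 284.00 mm². Checking containment: at z = 2.5 the cross-section extends beyond the z = 1.25 cross-section by about 176.00 mm².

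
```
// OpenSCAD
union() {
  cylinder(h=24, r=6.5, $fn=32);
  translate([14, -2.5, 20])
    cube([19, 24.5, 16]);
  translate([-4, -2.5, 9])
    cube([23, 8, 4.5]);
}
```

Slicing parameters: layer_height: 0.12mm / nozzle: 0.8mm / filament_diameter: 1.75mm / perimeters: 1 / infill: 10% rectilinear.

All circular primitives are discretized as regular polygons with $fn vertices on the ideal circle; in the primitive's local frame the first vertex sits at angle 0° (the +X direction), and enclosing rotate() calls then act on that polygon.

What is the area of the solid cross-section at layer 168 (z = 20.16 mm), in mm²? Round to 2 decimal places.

At z = 20.16 mm: the r=6.5 cylinder gives a regular 32-gon of circumradius 6.5 (constant along its height) (area = (32/2)·6.500²·sin(360°/32) = 131.88 mm²); the cube at (14, -2.5) is present — its section is the full 19×24.5 rectangle (area 465.50 mm²); the cube at (-4, -2.5) is absent (z outside [9, 13.5]); Taking the union: the 2 present regions are separate (no shared area or edge), so areas and boundary lengths simply add and each stays a separate island — area = 597.38 mm². Overall, the cross-section has 2 separate islands. Net area = 597.38 mm².

597.38 mm²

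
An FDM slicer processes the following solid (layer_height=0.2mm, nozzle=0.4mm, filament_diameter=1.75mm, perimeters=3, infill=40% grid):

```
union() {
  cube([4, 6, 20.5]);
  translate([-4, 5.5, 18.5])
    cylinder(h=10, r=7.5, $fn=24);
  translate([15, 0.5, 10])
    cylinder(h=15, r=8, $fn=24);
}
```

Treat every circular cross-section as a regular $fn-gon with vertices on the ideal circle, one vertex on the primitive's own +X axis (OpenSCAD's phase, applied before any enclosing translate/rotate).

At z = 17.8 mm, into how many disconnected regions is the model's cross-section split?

2

At z = 17.8 mm: the cube is present — its section is the full 4×6 rectangle; the cylinder at (-4, 5.5) does not reach this height (z outside [18.5, 28.5]); the r=8 cylinder at (15, 0.5) gives a regular 24-gon of circumradius 8 (constant along its height); Combining (union): the 2 present regions are separate (no shared area or edge), so areas and boundary lengths simply add and each stays a separate island — 2 connected regions. The result has 2 disconnected regions.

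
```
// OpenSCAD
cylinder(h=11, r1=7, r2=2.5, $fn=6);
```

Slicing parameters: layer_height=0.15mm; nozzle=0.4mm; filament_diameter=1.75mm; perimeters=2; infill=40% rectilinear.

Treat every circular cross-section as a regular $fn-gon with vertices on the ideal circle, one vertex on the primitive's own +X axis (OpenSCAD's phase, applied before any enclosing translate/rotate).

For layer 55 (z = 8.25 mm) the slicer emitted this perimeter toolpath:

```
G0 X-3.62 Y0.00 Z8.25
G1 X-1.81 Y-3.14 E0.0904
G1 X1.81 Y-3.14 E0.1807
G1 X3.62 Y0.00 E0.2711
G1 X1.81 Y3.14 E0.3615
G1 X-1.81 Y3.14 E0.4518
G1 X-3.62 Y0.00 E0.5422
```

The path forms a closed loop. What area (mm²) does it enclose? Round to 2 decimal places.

Apply the shoelace formula to the sequence of (X, Y) vertices; enclosed area = 34.10 mm².

34.10 mm²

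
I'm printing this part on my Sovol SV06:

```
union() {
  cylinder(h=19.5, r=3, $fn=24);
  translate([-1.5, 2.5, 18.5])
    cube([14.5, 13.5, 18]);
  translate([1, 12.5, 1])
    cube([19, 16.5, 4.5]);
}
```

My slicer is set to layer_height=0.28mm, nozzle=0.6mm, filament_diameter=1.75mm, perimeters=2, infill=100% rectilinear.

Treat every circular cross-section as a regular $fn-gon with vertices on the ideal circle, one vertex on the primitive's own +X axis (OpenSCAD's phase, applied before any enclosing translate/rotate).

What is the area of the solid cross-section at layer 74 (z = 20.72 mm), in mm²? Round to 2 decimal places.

At z = 20.72 mm: the cylinder is absent (z outside [0, 19.5]); the cube at (-1.5, 2.5) (footprint 14.5×13.5) is included at this height (area 195.75 mm²); the cube at (1, 12.5) is not intersected at this z (z outside [1, 5.5]); Taking the union: only the 14.5×13.5 cube at (-1.5, 2.5) is present, so the union is just that shape — area = 195.75 mm². Overall, the cross-section is a single solid region. Net area = 195.75 mm².

195.75 mm²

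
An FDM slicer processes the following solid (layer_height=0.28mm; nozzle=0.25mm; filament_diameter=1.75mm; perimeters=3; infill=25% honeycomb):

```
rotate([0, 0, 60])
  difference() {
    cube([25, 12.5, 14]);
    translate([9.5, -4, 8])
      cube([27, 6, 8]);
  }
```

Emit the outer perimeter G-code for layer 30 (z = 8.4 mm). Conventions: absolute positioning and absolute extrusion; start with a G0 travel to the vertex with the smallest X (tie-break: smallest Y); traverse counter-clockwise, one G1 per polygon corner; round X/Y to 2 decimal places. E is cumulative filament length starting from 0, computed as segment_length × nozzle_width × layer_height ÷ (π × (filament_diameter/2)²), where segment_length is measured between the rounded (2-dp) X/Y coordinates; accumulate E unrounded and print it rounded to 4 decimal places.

At z = 8.4 mm: the cube (footprint 25×12.5) is included at this height; the cube at (9.5, -4) (footprint 27×6) is included at this height; Taking the first minus the rest: starting from the 25×12.5 cube, the 27×6 cube at (9.5, -4) partially overlaps it — only the 31.00 mm² overlap (of its 162.00 mm²) is removed, clipping the outline — 1 connected region; (rotated 60° about Z; rotation is an isometry so areas/perimeters/island counts are preserved). The outline is a single polygon with 6 vertices. Extrusion per mm of travel: 0.25 × 0.28 / (π × 0.875²) = 0.029103. Accumulating E over each segment gives final E = 2.1829.

G0 X-10.83 Y6.25 Z8.40
G1 X0.00 Y0.00 E0.3639
G1 X4.75 Y8.23 E0.6404
G1 X3.02 Y9.23 E0.6986
G1 X10.77 Y22.65 E1.1496
G1 X1.67 Y27.90 E1.4554
G1 X-10.83 Y6.25 E2.1829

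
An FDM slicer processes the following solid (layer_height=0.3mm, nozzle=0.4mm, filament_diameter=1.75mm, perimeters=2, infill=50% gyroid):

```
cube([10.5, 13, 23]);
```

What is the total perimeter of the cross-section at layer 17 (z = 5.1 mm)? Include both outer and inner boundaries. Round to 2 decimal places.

At z = 5.1 mm: the cube is present — its section is the full 10.5×13 rectangle (perimeter 47.00 mm). Overall, the cross-section is a single solid region. Total boundary length (outer) = 47.00 mm.

47.00 mm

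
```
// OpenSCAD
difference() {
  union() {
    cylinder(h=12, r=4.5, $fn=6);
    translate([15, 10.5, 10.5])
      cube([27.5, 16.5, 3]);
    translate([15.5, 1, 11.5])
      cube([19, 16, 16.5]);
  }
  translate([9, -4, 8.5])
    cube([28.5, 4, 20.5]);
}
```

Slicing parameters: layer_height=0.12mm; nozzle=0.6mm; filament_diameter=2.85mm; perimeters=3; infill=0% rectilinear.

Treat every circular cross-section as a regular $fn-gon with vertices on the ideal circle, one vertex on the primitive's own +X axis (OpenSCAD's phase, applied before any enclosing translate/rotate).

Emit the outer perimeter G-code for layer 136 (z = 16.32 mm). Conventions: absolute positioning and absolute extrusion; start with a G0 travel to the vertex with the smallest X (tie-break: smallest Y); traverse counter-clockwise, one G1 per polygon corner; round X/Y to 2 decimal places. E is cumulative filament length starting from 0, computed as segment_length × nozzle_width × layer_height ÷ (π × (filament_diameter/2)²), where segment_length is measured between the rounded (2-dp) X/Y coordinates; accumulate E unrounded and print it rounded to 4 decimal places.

At z = 16.32 mm: the cylinder is absent (z outside [0, 12]); the cube at (15, 10.5) does not reach this height (z outside [10.5, 13.5]); the cube at (15.5, 1) (footprint 19×16) is included at this height; Combining (union): only the 19×16 cube at (15.5, 1) is present, so the union is just that shape — 1 connected region; the cube at (9, -4) (footprint 28.5×4) is included at this height; Subtracting the remaining from the first: starting from the result so far, the 28.5×4 cube at (9, -4) misses the remaining region (no effect) — 1 connected region. The outline is a single polygon with 4 vertices. Extrusion per mm of travel: 0.6 × 0.12 / (π × 1.425²) = 0.011286. Accumulating E over each segment gives final E = 0.7900.

G0 X15.50 Y1.00 Z16.32
G1 X34.50 Y1.00 E0.2144
G1 X34.50 Y17.00 E0.3950
G1 X15.50 Y17.00 E0.6095
G1 X15.50 Y1.00 E0.7900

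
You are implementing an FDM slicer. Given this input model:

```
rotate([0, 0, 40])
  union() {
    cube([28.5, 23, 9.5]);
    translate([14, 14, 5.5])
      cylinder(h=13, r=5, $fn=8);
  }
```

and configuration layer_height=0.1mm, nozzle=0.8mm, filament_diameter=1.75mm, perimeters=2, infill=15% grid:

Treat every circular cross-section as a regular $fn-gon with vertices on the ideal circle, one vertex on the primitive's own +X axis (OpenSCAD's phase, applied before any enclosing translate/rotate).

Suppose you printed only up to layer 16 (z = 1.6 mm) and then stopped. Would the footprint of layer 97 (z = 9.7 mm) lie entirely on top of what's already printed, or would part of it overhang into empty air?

entirely on top

Compare the two slices. At z = 1.6: the cube (footprint 28.5×23) is included at this height (area 655.50 mm²); the cylinder at (14, 14) does not reach this height (z outside [5.5, 18.5]); Merging all regions: only the 28.5×23 cube is present, so the union is just that shape — area = 655.50 mm²; (rotated 40° about Z; rotation is an isometry so areas/perimeters/island counts are preserved). At z = 9.7: the cube is absent (z outside [0, 9.5]); the cylinder at (14, 14): section is a regular 8-gon, circumradius r=5 (area = (8/2)·5.000²·sin(360°/8) = 70.71 mm²); Combining (union): only the r=5 cylinder at (14, 14) is present, so the union is just that shape — area = 70.71 mm²; (whole slice rotated 40° about Z — lengths, areas and connectivity unchanged). Checking containment: the cross-section at z = 9.7 is a subset of the cross-section at z = 1.6.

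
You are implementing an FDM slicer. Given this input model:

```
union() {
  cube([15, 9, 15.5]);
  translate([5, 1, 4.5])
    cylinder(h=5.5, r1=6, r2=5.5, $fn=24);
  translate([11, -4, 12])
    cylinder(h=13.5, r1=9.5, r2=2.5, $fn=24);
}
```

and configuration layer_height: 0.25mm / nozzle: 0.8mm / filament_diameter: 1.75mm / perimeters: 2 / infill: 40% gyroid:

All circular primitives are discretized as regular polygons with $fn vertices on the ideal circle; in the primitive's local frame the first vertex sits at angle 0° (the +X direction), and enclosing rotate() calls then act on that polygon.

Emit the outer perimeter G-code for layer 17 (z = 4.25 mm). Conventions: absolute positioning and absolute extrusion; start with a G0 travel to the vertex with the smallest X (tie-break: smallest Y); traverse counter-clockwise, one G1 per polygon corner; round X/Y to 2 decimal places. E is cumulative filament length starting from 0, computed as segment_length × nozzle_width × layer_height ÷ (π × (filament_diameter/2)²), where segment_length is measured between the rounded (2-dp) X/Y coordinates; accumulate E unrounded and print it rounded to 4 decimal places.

At z = 4.25 mm: the cube (footprint 15×9) is included at this height; the cone at (5, 1) does not reach this height (z outside [4.5, 10]); the cone at (11, -4) does not reach this height (z outside [12, 25.5]); Combining (union): only the 15×9 cube is present, so the union is just that shape — 1 connected region. The outline is a single polygon with 4 vertices. Extrusion per mm of travel: 0.8 × 0.25 / (π × 0.875²) = 0.083150. Accumulating E over each segment gives final E = 3.9912.

G0 X0.00 Y0.00 Z4.25
G1 X15.00 Y0.00 E1.2473
G1 X15.00 Y9.00 E1.9956
G1 X0.00 Y9.00 E3.2429
G1 X0.00 Y0.00 E3.9912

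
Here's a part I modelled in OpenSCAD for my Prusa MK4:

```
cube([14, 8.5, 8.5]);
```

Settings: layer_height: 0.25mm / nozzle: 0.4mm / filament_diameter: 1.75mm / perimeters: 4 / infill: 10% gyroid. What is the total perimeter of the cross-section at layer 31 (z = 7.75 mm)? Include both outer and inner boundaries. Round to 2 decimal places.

45.00 mm

At z = 7.75 mm: the cube (footprint 14×8.5) is included at this height (perimeter 45.00 mm). Overall, the cross-section is a single solid region. Total boundary length (outer) = 45.00 mm.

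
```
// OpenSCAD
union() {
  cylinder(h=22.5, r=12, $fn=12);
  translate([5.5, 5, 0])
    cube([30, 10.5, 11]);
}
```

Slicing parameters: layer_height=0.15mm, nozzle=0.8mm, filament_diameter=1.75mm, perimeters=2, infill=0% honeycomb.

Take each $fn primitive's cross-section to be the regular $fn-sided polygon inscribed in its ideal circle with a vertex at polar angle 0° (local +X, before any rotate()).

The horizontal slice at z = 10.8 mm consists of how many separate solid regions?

1

At z = 10.8 mm: the r=12 cylinder contributes a regular 12-gon of circumradius 12; the 30×10.5 cube at (5.5, 5) contributes its full rectangle; Taking the union: the regions partially overlap (shared area 16.90 mm²), so overlapping operands fuse into one piece — 1 connected region. The result has 1 disconnected region.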